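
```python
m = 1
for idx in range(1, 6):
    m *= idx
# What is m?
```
Trace:
  m=1
  m=1, idx=1
  m=2, idx=2
  m=6, idx=3
  m=24, idx=4
  m=120, idx=5

Final answer: 120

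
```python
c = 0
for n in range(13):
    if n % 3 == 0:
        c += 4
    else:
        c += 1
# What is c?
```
Trace:
  c=0
  c=4, n=0
  c=5, n=1
  c=6, n=2
  c=10, n=3
  c=11, n=4
  c=12, n=5
  c=16, n=6
  c=17, n=7
  c=18, n=8
  c=22, n=9
  c=23, n=10
  c=24, n=11
  c=28, n=12

Final answer: 28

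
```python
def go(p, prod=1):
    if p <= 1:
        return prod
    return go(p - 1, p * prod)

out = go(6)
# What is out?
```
Call trace:
go(p=6, prod=1)
  go(p=5, prod=6)
    go(p=4, prod=30)
      go(p=3, prod=120)
        go(p=2, prod=360)
          go(p=1, prod=720)
          -> return 720
        -> return 720
      -> return 720
    -> return 720
  -> return 720
-> return 720

Final answer: 720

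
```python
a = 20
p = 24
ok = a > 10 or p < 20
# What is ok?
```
Trace:
  a=20
  a=20, p=24
  a=20, p=24, ok=True

Final answer: True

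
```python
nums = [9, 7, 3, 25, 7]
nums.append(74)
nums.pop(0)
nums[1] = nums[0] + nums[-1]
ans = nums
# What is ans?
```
Trace:
  nums=[9, 7, 3, 25, 7]
  nums=[9, 7, 3, 25, 7, 74]
  nums=[7, 3, 25, 7, 74]
  nums=[7, 81, 25, 7, 74]
  nums=[7, 81, 25, 7, 74], ans=[7, 81, 25, 7, 74]

Final answer: [7, 81, 25, 7, 74]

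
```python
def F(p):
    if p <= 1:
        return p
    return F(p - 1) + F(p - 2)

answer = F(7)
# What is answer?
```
Call trace (a repeated sub-call is expanded the first time; later identical calls just restate its return value):
F(p=7)
  F(p=6)
    F(p=5)
      F(p=4)
        F(p=3)
          F(p=2)
            F(p=1)
            -> return 1
            F(p=0)
            -> return 0
          -> return 1
          F(p=1)
          -> return 1
        -> return 2
        F(p=2) -> return 1  (same call as traced above)
      -> return 3
      F(p=3) -> return 2  (same call as traced above)
    -> return 5
    F(p=4) -> return 3  (same call as traced above)
  -> return 8
  F(p=5) -> return 5  (same call as traced above)
-> return 13

Final answer: 13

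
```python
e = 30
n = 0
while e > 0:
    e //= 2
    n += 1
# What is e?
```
Trace:
  e=30
  e=30, n=0
  e=15, n=1
  e=7, n=2
  e=3, n=3
  e=1, n=4
  e=0, n=5

Final answer: 0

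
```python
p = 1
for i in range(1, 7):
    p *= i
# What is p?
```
Trace:
  p=1
  p=1, i=1
  p=2, i=2
  p=6, i=3
  p=24, i=4
  p=120, i=5
  p=720, i=6

Final answer: 720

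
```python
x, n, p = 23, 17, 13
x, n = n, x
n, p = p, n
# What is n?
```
Trace:
  x=23, n=17, p=13
  x=17, n=23, p=13
  x=17, n=13, p=23

Final answer: 13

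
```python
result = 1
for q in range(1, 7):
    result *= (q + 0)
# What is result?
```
Trace:
  result=1
  result=1, q=1
  result=2, q=2
  result=6, q=3
  result=24, q=4
  result=120, q=5
  result=720, q=6

Final answer: 720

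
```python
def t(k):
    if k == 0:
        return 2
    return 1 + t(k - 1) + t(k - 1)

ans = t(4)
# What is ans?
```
Call trace (a repeated sub-call is expanded the first time; later identical calls just restate its return value):
t(k=4)
  t(k=3)
    t(k=2)
      t(k=1)
        t(k=0)
        -> return 2
        t(k=0)
        -> return 2
      -> return 5
      t(k=1) -> return 5  (same call as traced above)
    -> return 11
    t(k=2) -> return 11  (same call as traced above)
  -> return 23
  t(k=3) -> return 23  (same call as traced above)
-> return 47

Final answer: 47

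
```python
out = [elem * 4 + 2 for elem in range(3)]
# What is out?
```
Trace:
  elem=0
  elem=1
  elem=2
  out=[2, 6, 10]

Final answer: [2, 6, 10]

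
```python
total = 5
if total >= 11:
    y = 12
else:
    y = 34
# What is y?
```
Trace:
  total=5
  total=5, y=34

Final answer: 34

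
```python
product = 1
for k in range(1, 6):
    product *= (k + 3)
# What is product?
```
Trace:
  product=1
  product=4, k=1
  product=20, k=2
  product=120, k=3
  product=840, k=4
  product=6720, k=5

Final answer: 6720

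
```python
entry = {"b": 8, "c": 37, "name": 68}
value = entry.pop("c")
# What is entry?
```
Trace:
  entry={'b': 8, 'c': 37, 'name': 68}
  entry={'b': 8, 'name': 68}, value=37

Final answer: {'b': 8, 'name': 68}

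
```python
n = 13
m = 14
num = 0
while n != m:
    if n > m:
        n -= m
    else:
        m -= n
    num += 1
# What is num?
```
Trace:
  n=13
  n=13, m=14
  n=13, m=14, num=0
  n=13, m=1, num=1
  n=12, m=1, num=2
  n=11, m=1, num=3
  n=10, m=1, num=4
  n=9, m=1, num=5
  n=8, m=1, num=6
  n=7, m=1, num=7
  n=6, m=1, num=8
  n=5, m=1, num=9
  n=4, m=1, num=10
  n=3, m=1, num=11
  n=2, m=1, num=12
  n=1, m=1, num=13

Final answer: 13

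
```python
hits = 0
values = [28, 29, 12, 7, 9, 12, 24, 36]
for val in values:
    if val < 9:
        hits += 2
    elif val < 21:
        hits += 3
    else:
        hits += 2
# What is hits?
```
Trace:
  hits=0
  hits=2, val=28
  hits=4, val=29
  hits=7, val=12
  hits=9, val=7
  hits=12, val=9
  hits=15, val=12
  hits=17, val=24
  hits=19, val=36

Final answer: 19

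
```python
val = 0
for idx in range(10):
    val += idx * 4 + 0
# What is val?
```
Trace:
  val=0
  val=0, idx=0
  val=4, idx=1
  val=12, idx=2
  val=24, idx=3
  val=40, idx=4
  val=60, idx=5
  val=84, idx=6
  val=112, idx=7
  val=144, idx=8
  val=180, idx=9

Final answer: 180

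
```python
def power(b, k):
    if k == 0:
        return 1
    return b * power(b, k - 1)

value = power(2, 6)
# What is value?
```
Call trace:
power(b=2, k=6)
  power(b=2, k=5)
    power(b=2, k=4)
      power(b=2, k=3)
        power(b=2, k=2)
          power(b=2, k=1)
            power(b=2, k=0)
            -> return 1
          -> return 2
        -> return 4
      -> return 8
    -> return 16
  -> return 32
-> return 64

Final answer: 64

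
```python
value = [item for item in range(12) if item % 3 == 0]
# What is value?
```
Trace:
  item=0
  item=1
  item=2
  item=3
  item=4
  item=5
  item=6
  item=7
  item=8
  item=9
  item=10
  item=11
  value=[0, 3, 6, 9]

Final answer: [0, 3, 6, 9]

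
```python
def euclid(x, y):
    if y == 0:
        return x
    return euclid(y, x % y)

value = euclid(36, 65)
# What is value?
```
Call trace:
euclid(x=36, y=65)
  euclid(x=65, y=36)
    euclid(x=36, y=29)
      euclid(x=29, y=7)
        euclid(x=7, y=1)
          euclid(x=1, y=0)
          -> return 1
        -> return 1
      -> return 1
    -> return 1
  -> return 1
-> return 1

Final answer: 1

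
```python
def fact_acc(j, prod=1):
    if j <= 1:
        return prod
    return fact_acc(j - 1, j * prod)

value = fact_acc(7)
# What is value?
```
Call trace:
fact_acc(j=7, prod=1)
  fact_acc(j=6, prod=7)
    fact_acc(j=5, prod=42)
      fact_acc(j=4, prod=210)
        fact_acc(j=3, prod=840)
          fact_acc(j=2, prod=2520)
            fact_acc(j=1, prod=5040)
            -> return 5040
          -> return 5040
        -> return 5040
      -> return 5040
    -> return 5040
  -> return 5040
-> return 5040

Final answer: 5040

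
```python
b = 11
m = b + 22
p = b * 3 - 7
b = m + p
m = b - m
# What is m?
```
Trace:
  b=11
  b=11, m=33
  b=11, m=33, p=26
  b=59, m=33, p=26
  b=59, m=26, p=26

Final answer: 26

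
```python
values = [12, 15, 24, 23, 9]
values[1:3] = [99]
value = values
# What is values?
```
Trace:
  values=[12, 15, 24, 23, 9]
  values=[12, 99, 23, 9]
  values=[12, 99, 23, 9], value=[12, 99, 23, 9]

Final answer: [12, 99, 23, 9]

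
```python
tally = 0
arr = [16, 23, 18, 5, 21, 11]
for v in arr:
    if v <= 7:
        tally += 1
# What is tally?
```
Trace:
  tally=0
  tally=0, v=16
  tally=0, v=23
  tally=0, v=18
  tally=1, v=5
  tally=1, v=21
  tally=1, v=11

Final answer: 1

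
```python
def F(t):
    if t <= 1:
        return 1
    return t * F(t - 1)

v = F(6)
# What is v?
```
Call trace:
F(t=6)
  F(t=5)
    F(t=4)
      F(t=3)
        F(t=2)
          F(t=1)
          -> return 1
        -> return 2
      -> return 6
    -> return 24
  -> return 120
-> return 720

Final answer: 720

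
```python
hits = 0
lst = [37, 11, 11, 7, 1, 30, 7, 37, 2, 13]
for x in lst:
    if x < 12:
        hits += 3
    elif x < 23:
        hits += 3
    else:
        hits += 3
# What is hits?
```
Trace:
  hits=0
  hits=3, x=37
  hits=6, x=11
  hits=9, x=11
  hits=12, x=7
  hits=15, x=1
  hits=18, x=30
  hits=21, x=7
  hits=24, x=37
  hits=27, x=2
  hits=30, x=13

Final answer: 30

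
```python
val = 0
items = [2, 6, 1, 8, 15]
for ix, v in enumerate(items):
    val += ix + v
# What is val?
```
Trace:
  val=0
  val=2, ix=0, v=2
  val=9, ix=1, v=6
  val=12, ix=2, v=1
  val=23, ix=3, v=8
  val=42, ix=4, v=15

Final answer: 42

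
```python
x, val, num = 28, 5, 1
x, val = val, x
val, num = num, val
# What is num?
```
Trace:
  x=28, val=5, num=1
  x=5, val=28, num=1
  x=5, val=1, num=28

Final answer: 28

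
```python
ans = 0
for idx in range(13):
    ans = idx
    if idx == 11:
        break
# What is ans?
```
Trace:
  ans=0
  ans=0, idx=0
  ans=1, idx=1
  ans=2, idx=2
  ans=3, idx=3
  ans=4, idx=4
  ans=5, idx=5
  ans=6, idx=6
  ans=7, idx=7
  ans=8, idx=8
  ans=9, idx=9
  ans=10, idx=10
  ans=11, idx=11

Final answer: 11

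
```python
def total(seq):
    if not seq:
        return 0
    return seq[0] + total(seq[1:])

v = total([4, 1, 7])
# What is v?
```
Call trace:
total(seq=[4, 1, 7])
  total(seq=[1, 7])
    total(seq=[7])
      total(seq=[])
      -> return 0
    -> return 7
  -> return 8
-> return 12

Final answer: 12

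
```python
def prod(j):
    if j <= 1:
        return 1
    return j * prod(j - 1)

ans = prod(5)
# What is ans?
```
Call trace:
prod(j=5)
  prod(j=4)
    prod(j=3)
      prod(j=2)
        prod(j=1)
        -> return 1
      -> return 2
    -> return 6
  -> return 24
-> return 120

Final answer: 120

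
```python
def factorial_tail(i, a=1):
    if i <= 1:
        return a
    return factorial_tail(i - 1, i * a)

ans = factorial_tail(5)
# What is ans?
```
Call trace:
factorial_tail(i=5, a=1)
  factorial_tail(i=4, a=5)
    factorial_tail(i=3, a=20)
      factorial_tail(i=2, a=60)
        factorial_tail(i=1, a=120)
        -> return 120
      -> return 120
    -> return 120
  -> return 120
-> return 120

Final answer: 120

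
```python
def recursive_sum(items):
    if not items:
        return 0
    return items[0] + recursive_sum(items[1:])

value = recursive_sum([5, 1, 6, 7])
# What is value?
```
Call trace:
recursive_sum(items=[5, 1, 6, 7])
  recursive_sum(items=[1, 6, 7])
    recursive_sum(items=[6, 7])
      recursive_sum(items=[7])
        recursive_sum(items=[])
        -> return 0
      -> return 7
    -> return 13
  -> return 14
-> return 19

Final answer: 19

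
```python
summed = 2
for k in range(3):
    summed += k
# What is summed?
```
Trace:
  summed=2
  summed=2, k=0
  summed=3, k=1
  summed=5, k=2

Final answer: 5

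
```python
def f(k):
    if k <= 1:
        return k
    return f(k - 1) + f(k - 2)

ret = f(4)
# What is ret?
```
Call trace (a repeated sub-call is expanded the first time; later identical calls just restate its return value):
f(k=4)
  f(k=3)
    f(k=2)
      f(k=1)
      -> return 1
      f(k=0)
      -> return 0
    -> return 1
    f(k=1)
    -> return 1
  -> return 2
  f(k=2) -> return 1  (same call as traced above)
-> return 3

Final answer: 3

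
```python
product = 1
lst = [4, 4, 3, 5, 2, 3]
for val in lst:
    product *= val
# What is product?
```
Trace:
  product=1
  product=4, val=4
  product=16, val=4
  product=48, val=3
  product=240, val=5
  product=480, val=2
  product=1440, val=3

Final answer: 1440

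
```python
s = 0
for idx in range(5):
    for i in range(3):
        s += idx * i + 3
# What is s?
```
Trace:
  s=0
  s=3, idx=0, i=0
  s=6, idx=0, i=1
  s=9, idx=0, i=2
  s=12, idx=1, i=0
  s=16, idx=1, i=1
  s=21, idx=1, i=2
  s=24, idx=2, i=0
  s=29, idx=2, i=1
  s=36, idx=2, i=2
  s=39, idx=3, i=0
  s=45, idx=3, i=1
  s=54, idx=3, i=2
  s=57, idx=4, i=0
  s=64, idx=4, i=1
  s=75, idx=4, i=2

Final answer: 75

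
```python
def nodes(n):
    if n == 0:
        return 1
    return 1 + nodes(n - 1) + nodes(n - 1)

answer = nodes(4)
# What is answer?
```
Call trace (a repeated sub-call is expanded the first time; later identical calls just restate its return value):
nodes(n=4)
  nodes(n=3)
    nodes(n=2)
      nodes(n=1)
        nodes(n=0)
        -> return 1
        nodes(n=0)
        -> return 1
      -> return 3
      nodes(n=1) -> return 3  (same call as traced above)
    -> return 7
    nodes(n=2) -> return 7  (same call as traced above)
  -> return 15
  nodes(n=3) -> return 15  (same call as traced above)
-> return 31

Final answer: 31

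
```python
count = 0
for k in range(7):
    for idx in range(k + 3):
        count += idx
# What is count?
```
Trace:
  count=0
  count=0, k=0, idx=0
  count=1, k=0, idx=1
  count=3, k=0, idx=2
  count=3, k=1, idx=0
  count=4, k=1, idx=1
  count=6, k=1, idx=2
  count=9, k=1, idx=3
  count=9, k=2, idx=0
  count=10, k=2, idx=1
  count=12, k=2, idx=2
  count=15, k=2, idx=3
  count=19, k=2, idx=4
  count=19, k=3, idx=0
  count=20, k=3, idx=1
  count=22, k=3, idx=2
  count=25, k=3, idx=3
  count=29, k=3, idx=4
  count=34, k=3, idx=5
  count=34, k=4, idx=0
  count=35, k=4, idx=1
  count=37, k=4, idx=2
  count=40, k=4, idx=3
  count=44, k=4, idx=4
  count=49, k=4, idx=5
  count=55, k=4, idx=6
  count=55, k=5, idx=0
  count=56, k=5, idx=1
  count=58, k=5, idx=2
  count=61, k=5, idx=3
  count=65, k=5, idx=4
  count=70, k=5, idx=5
  count=76, k=5, idx=6
  count=83, k=5, idx=7
  count=83, k=6, idx=0
  count=84, k=6, idx=1
  count=86, k=6, idx=2
  count=89, k=6, idx=3
  count=93, k=6, idx=4
  count=98, k=6, idx=5
  count=104, k=6, idx=6
  count=111, k=6, idx=7
  count=119, k=6, idx=8

Final answer: 119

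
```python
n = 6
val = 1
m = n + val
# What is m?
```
Trace:
  n=6
  n=6, val=1
  n=6, val=1, m=7

Final answer: 7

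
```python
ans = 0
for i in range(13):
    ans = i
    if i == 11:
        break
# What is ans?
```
Trace:
  ans=0
  ans=0, i=0
  ans=1, i=1
  ans=2, i=2
  ans=3, i=3
  ans=4, i=4
  ans=5, i=5
  ans=6, i=6
  ans=7, i=7
  ans=8, i=8
  ans=9, i=9
  ans=10, i=10
  ans=11, i=11

Final answer: 11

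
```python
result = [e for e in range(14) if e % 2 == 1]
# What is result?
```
Trace:
  e=0
  e=1
  e=2
  e=3
  e=4
  e=5
  e=6
  e=7
  e=8
  e=9
  e=10
  e=11
  e=12
  e=13
  result=[1, 3, 5, 7, 9, 11, 13]

Final answer: [1, 3, 5, 7, 9, 11, 13]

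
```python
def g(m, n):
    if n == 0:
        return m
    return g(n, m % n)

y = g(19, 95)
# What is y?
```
Call trace:
g(m=19, n=95)
  g(m=95, n=19)
    g(m=19, n=0)
    -> return 19
  -> return 19
-> return 19

Final answer: 19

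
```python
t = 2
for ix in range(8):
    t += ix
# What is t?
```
Trace:
  t=2
  t=2, ix=0
  t=3, ix=1
  t=5, ix=2
  t=8, ix=3
  t=12, ix=4
  t=17, ix=5
  t=23, ix=6
  t=30, ix=7

Final answer: 30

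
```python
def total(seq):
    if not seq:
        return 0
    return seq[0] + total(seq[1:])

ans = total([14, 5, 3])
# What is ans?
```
Call trace:
total(seq=[14, 5, 3])
  total(seq=[5, 3])
    total(seq=[3])
      total(seq=[])
      -> return 0
    -> return 3
  -> return 8
-> return 22

Final answer: 22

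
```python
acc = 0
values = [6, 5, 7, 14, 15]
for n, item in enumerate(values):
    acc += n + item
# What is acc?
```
Trace:
  acc=0
  acc=6, n=0, item=6
  acc=12, n=1, item=5
  acc=21, n=2, item=7
  acc=38, n=3, item=14
  acc=57, n=4, item=15

Final answer: 57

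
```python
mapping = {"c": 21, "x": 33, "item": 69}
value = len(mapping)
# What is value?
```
Trace:
  mapping={'c': 21, 'x': 33, 'item': 69}
  mapping={'c': 21, 'x': 33, 'item': 69}, value=3

Final answer: 3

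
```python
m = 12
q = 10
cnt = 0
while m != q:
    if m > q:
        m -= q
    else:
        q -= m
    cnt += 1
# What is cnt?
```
Trace:
  m=12
  m=12, q=10
  m=12, q=10, cnt=0
  m=2, q=10, cnt=1
  m=2, q=8, cnt=2
  m=2, q=6, cnt=3
  m=2, q=4, cnt=4
  m=2, q=2, cnt=5

Final answer: 5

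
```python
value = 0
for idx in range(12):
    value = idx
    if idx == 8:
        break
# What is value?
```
Trace:
  value=0
  value=0, idx=0
  value=1, idx=1
  value=2, idx=2
  value=3, idx=3
  value=4, idx=4
  value=5, idx=5
  value=6, idx=6
  value=7, idx=7
  value=8, idx=8

Final answer: 8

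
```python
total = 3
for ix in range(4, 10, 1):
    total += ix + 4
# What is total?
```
Trace:
  total=3
  total=11, ix=4
  total=20, ix=5
  total=30, ix=6
  total=41, ix=7
  total=53, ix=8
  total=66, ix=9

Final answer: 66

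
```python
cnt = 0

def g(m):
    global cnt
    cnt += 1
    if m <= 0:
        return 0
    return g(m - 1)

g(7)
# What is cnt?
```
Call trace:
g(m=7)
  g(m=6)
    g(m=5)
      g(m=4)
        g(m=3)
          g(m=2)
            g(m=1)
              g(m=0)
              -> return 0
            -> return 0
          -> return 0
        -> return 0
      -> return 0
    -> return 0
  -> return 0
-> return 0

cnt is incremented once per call. g is entered once for each m = 7, 6, 5, 4, 3, 2, 1, 0 (the m <= 0 call returns without recursing), i.e. 7 + 1 calls.
cnt = 8

Final answer: 8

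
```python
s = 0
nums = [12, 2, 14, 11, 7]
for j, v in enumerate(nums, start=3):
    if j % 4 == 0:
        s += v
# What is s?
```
Trace:
  s=0
  s=0, j=3, v=12
  s=2, j=4, v=2
  s=2, j=5, v=14
  s=2, j=6, v=11
  s=2, j=7, v=7

Final answer: 2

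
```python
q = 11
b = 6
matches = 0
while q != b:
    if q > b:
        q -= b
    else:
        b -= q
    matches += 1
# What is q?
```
Trace:
  q=11
  q=11, b=6
  q=11, b=6, matches=0
  q=5, b=6, matches=1
  q=5, b=1, matches=2
  q=4, b=1, matches=3
  q=3, b=1, matches=4
  q=2, b=1, matches=5
  q=1, b=1, matches=6

Final answer: 1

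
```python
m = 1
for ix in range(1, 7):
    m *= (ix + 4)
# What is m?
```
Trace:
  m=1
  m=5, ix=1
  m=30, ix=2
  m=210, ix=3
  m=1680, ix=4
  m=15120, ix=5
  m=151200, ix=6

Final answer: 151200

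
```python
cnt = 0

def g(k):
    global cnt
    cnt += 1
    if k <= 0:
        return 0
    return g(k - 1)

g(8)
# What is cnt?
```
Call trace:
g(k=8)
  g(k=7)
    g(k=6)
      g(k=5)
        g(k=4)
          g(k=3)
            g(k=2)
              g(k=1)
                g(k=0)
                -> return 0
              -> return 0
            -> return 0
          -> return 0
        -> return 0
      -> return 0
    -> return 0
  -> return 0
-> return 0

cnt is incremented once per call. g is entered once for each k = 8, 7, 6, 5, 4, 3, 2, 1, 0 (the k <= 0 call returns without recursing), i.e. 8 + 1 calls.
cnt = 9

Final answer: 9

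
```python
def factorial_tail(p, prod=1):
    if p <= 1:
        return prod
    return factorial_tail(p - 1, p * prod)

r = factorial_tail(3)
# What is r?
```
Call trace:
factorial_tail(p=3, prod=1)
  factorial_tail(p=2, prod=3)
    factorial_tail(p=1, prod=6)
    -> return 6
  -> return 6
-> return 6

Final answer: 6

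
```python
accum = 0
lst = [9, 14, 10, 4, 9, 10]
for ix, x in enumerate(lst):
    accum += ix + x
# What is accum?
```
Trace:
  accum=0
  accum=9, ix=0, x=9
  accum=24, ix=1, x=14
  accum=36, ix=2, x=10
  accum=43, ix=3, x=4
  accum=56, ix=4, x=9
  accum=71, ix=5, x=10

Final answer: 71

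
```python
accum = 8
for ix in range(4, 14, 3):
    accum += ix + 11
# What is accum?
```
Trace:
  accum=8
  accum=23, ix=4
  accum=41, ix=7
  accum=62, ix=10
  accum=86, ix=13

Final answer: 86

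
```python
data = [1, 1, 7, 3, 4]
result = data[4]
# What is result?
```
Trace:
  data=[1, 1, 7, 3, 4]
  data=[1, 1, 7, 3, 4], result=4

Final answer: 4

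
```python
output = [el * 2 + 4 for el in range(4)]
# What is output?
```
Trace:
  el=0
  el=1
  el=2
  el=3
  output=[4, 6, 8, 10]

Final answer: [4, 6, 8, 10]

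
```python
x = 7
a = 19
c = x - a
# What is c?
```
Trace:
  x=7
  x=7, a=19
  x=7, a=19, c=-12

Final answer: -12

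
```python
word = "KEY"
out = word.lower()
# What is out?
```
Trace:
  word='KEY'
  word='KEY', out='key'

Final answer: 'key'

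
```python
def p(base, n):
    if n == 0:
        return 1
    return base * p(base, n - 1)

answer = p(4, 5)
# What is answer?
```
Call trace:
p(base=4, n=5)
  p(base=4, n=4)
    p(base=4, n=3)
      p(base=4, n=2)
        p(base=4, n=1)
          p(base=4, n=0)
          -> return 1
        -> return 4
      -> return 16
    -> return 64
  -> return 256
-> return 1024

Final answer: 1024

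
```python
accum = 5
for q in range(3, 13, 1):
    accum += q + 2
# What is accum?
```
Trace:
  accum=5
  accum=10, q=3
  accum=16, q=4
  accum=23, q=5
  accum=31, q=6
  accum=40, q=7
  accum=50, q=8
  accum=61, q=9
  accum=73, q=10
  accum=86, q=11
  accum=100, q=12

Final answer: 100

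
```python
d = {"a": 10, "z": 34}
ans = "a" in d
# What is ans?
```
Trace:
  d={'a': 10, 'z': 34}
  d={'a': 10, 'z': 34}, ans=True

Final answer: True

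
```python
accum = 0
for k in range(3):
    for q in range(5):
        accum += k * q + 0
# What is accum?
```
Trace:
  accum=0
  accum=0, k=0, q=0
  accum=0, k=0, q=1
  accum=0, k=0, q=2
  accum=0, k=0, q=3
  accum=0, k=0, q=4
  accum=0, k=1, q=0
  accum=1, k=1, q=1
  accum=3, k=1, q=2
  accum=6, k=1, q=3
  accum=10, k=1, q=4
  accum=10, k=2, q=0
  accum=12, k=2, q=1
  accum=16, k=2, q=2
  accum=22, k=2, q=3
  accum=30, k=2, q=4

Final answer: 30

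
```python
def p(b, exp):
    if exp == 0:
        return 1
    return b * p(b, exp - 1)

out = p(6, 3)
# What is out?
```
Call trace:
p(b=6, exp=3)
  p(b=6, exp=2)
    p(b=6, exp=1)
      p(b=6, exp=0)
      -> return 1
    -> return 6
  -> return 36
-> return 216

Final answer: 216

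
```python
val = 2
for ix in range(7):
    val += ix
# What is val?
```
Trace:
  val=2
  val=2, ix=0
  val=3, ix=1
  val=5, ix=2
  val=8, ix=3
  val=12, ix=4
  val=17, ix=5
  val=23, ix=6

Final answer: 23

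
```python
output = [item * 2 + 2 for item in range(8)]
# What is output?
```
Trace:
  item=0
  item=1
  item=2
  item=3
  item=4
  item=5
  item=6
  item=7
  output=[2, 4, 6, 8, 10, 12, 14, 16]

Final answer: [2, 4, 6, 8, 10, 12, 14, 16]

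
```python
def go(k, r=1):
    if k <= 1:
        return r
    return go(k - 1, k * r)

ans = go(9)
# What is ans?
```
Call trace:
go(k=9, r=1)
  go(k=8, r=9)
    go(k=7, r=72)
      go(k=6, r=504)
        go(k=5, r=3024)
          go(k=4, r=15120)
            go(k=3, r=60480)
              go(k=2, r=181440)
                go(k=1, r=362880)
                -> return 362880
              -> return 362880
            -> return 362880
          -> return 362880
        -> return 362880
      -> return 362880
    -> return 362880
  -> return 362880
-> return 362880

Final answer: 362880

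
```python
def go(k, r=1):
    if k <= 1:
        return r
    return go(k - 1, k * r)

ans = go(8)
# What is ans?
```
Call trace:
go(k=8, r=1)
  go(k=7, r=8)
    go(k=6, r=56)
      go(k=5, r=336)
        go(k=4, r=1680)
          go(k=3, r=6720)
            go(k=2, r=20160)
              go(k=1, r=40320)
              -> return 40320
            -> return 40320
          -> return 40320
        -> return 40320
      -> return 40320
    -> return 40320
  -> return 40320
-> return 40320

Final answer: 40320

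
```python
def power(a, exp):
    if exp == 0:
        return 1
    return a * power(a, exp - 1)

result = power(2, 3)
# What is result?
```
Call trace:
power(a=2, exp=3)
  power(a=2, exp=2)
    power(a=2, exp=1)
      power(a=2, exp=0)
      -> return 1
    -> return 2
  -> return 4
-> return 8

Final answer: 8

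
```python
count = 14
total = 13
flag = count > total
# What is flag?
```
Trace:
  count=14
  count=14, total=13
  count=14, total=13, flag=True

Final answer: True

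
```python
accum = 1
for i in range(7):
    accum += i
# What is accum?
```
Trace:
  accum=1
  accum=1, i=0
  accum=2, i=1
  accum=4, i=2
  accum=7, i=3
  accum=11, i=4
  accum=16, i=5
  accum=22, i=6

Final answer: 22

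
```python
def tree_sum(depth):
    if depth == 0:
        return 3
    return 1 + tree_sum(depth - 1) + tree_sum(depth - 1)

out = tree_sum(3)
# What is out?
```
Call trace (a repeated sub-call is expanded the first time; later identical calls just restate its return value):
tree_sum(depth=3)
  tree_sum(depth=2)
    tree_sum(depth=1)
      tree_sum(depth=0)
      -> return 3
      tree_sum(depth=0)
      -> return 3
    -> return 7
    tree_sum(depth=1) -> return 7  (same call as traced above)
  -> return 15
  tree_sum(depth=2) -> return 15  (same call as traced above)
-> return 31

Final answer: 31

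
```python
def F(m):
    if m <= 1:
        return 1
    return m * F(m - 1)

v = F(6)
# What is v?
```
Call trace:
F(m=6)
  F(m=5)
    F(m=4)
      F(m=3)
        F(m=2)
          F(m=1)
          -> return 1
        -> return 2
      -> return 6
    -> return 24
  -> return 120
-> return 720

Final answer: 720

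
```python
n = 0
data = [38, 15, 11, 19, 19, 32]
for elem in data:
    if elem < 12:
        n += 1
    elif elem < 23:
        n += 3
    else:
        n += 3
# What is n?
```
Trace:
  n=0
  n=3, elem=38
  n=6, elem=15
  n=7, elem=11
  n=10, elem=19
  n=13, elem=19
  n=16, elem=32

Final answer: 16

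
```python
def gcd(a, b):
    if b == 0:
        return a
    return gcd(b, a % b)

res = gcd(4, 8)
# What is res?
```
Call trace:
gcd(a=4, b=8)
  gcd(a=8, b=4)
    gcd(a=4, b=0)
    -> return 4
  -> return 4
-> return 4

Final answer: 4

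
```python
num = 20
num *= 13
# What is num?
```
Trace:
  num=20
  num=260

Final answer: 260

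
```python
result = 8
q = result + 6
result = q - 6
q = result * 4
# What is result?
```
Trace:
  result=8
  result=8, q=14
  result=8, q=14
  result=8, q=32

Final answer: 8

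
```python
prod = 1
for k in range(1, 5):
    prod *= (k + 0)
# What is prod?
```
Trace:
  prod=1
  prod=1, k=1
  prod=2, k=2
  prod=6, k=3
  prod=24, k=4

Final answer: 24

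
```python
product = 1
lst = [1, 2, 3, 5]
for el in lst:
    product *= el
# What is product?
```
Trace:
  product=1
  product=1, el=1
  product=2, el=2
  product=6, el=3
  product=30, el=5

Final answer: 30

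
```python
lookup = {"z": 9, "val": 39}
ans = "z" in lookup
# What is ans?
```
Trace:
  lookup={'z': 9, 'val': 39}
  lookup={'z': 9, 'val': 39}, ans=True

Final answer: True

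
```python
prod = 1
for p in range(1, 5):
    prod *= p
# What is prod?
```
Trace:
  prod=1
  prod=1, p=1
  prod=2, p=2
  prod=6, p=3
  prod=24, p=4

Final answer: 24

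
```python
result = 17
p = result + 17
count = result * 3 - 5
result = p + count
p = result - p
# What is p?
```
Trace:
  result=17
  result=17, p=34
  result=17, p=34, count=46
  result=80, p=34, count=46
  result=80, p=46, count=46

Final answer: 46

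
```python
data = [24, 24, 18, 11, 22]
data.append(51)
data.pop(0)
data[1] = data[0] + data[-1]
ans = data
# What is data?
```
Trace:
  data=[24, 24, 18, 11, 22]
  data=[24, 24, 18, 11, 22, 51]
  data=[24, 18, 11, 22, 51]
  data=[24, 75, 11, 22, 51]
  data=[24, 75, 11, 22, 51], ans=[24, 75, 11, 22, 51]

Final answer: [24, 75, 11, 22, 51]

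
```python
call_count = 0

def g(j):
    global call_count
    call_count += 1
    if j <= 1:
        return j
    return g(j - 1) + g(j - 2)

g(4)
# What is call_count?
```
Call trace (a repeated sub-call is expanded the first time; later identical calls just restate its return value):
g(j=4)
  g(j=3)
    g(j=2)
      g(j=1)
      -> return 1
      g(j=0)
      -> return 0
    -> return 1
    g(j=1)
    -> return 1
  -> return 2
  g(j=2) -> return 1  (same call as traced above)
-> return 3

call_count is incremented once per call, so count the calls in each subtree. Let C(j) = number of calls made by g(j).
C(0) = C(1) = 1 (base case, no recursion); C(j) = 1 + C(j - 1) + C(j - 2) otherwise.
C(2) = 1 + C(1) + C(0) = 1 + 1 + 1 = 3
C(3) = 1 + C(2) + C(1) = 1 + 3 + 1 = 5
C(4) = 1 + C(3) + C(2) = 1 + 5 + 3 = 9
call_count = C(4) = 9

Final answer: 9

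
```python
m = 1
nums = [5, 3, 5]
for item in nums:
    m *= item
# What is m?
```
Trace:
  m=1
  m=5, item=5
  m=15, item=3
  m=75, item=5

Final answer: 75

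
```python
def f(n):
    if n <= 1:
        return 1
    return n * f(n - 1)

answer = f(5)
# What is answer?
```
Call trace:
f(n=5)
  f(n=4)
    f(n=3)
      f(n=2)
        f(n=1)
        -> return 1
      -> return 2
    -> return 6
  -> return 24
-> return 120

Final answer: 120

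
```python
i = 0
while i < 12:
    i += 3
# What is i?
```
Trace:
  i=0
  i=3
  i=6
  i=9
  i=12

Final answer: 12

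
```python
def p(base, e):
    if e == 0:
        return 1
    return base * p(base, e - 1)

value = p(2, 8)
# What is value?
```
Call trace:
p(base=2, e=8)
  p(base=2, e=7)
    p(base=2, e=6)
      p(base=2, e=5)
        p(base=2, e=4)
          p(base=2, e=3)
            p(base=2, e=2)
              p(base=2, e=1)
                p(base=2, e=0)
                -> return 1
              -> return 2
            -> return 4
          -> return 8
        -> return 16
      -> return 32
    -> return 64
  -> return 128
-> return 256

Final answer: 256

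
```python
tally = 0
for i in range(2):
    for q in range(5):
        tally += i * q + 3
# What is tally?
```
Trace:
  tally=0
  tally=3, i=0, q=0
  tally=6, i=0, q=1
  tally=9, i=0, q=2
  tally=12, i=0, q=3
  tally=15, i=0, q=4
  tally=18, i=1, q=0
  tally=22, i=1, q=1
  tally=27, i=1, q=2
  tally=33, i=1, q=3
  tally=40, i=1, q=4

Final answer: 40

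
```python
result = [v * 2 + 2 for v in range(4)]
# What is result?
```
Trace:
  v=0
  v=1
  v=2
  v=3
  result=[2, 4, 6, 8]

Final answer: [2, 4, 6, 8]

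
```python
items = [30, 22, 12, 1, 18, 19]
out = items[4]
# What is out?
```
Trace:
  items=[30, 22, 12, 1, 18, 19]
  items=[30, 22, 12, 1, 18, 19], out=18

Final answer: 18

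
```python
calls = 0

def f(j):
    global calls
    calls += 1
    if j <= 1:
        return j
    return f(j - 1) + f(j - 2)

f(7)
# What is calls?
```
Call trace (a repeated sub-call is expanded the first time; later identical calls just restate its return value):
f(j=7)
  f(j=6)
    f(j=5)
      f(j=4)
        f(j=3)
          f(j=2)
            f(j=1)
            -> return 1
            f(j=0)
            -> return 0
          -> return 1
          f(j=1)
          -> return 1
        -> return 2
        f(j=2) -> return 1  (same call as traced above)
      -> return 3
      f(j=3) -> return 2  (same call as traced above)
    -> return 5
    f(j=4) -> return 3  (same call as traced above)
  -> return 8
  f(j=5) -> return 5  (same call as traced above)
-> return 13

calls is incremented once per call, so count the calls in each subtree. Let C(j) = number of calls made by f(j).
C(0) = C(1) = 1 (base case, no recursion); C(j) = 1 + C(j - 1) + C(j - 2) otherwise.
C(2) = 1 + C(1) + C(0) = 1 + 1 + 1 = 3
C(3) = 1 + C(2) + C(1) = 1 + 3 + 1 = 5
C(4) = 1 + C(3) + C(2) = 1 + 5 + 3 = 9
C(5) = 1 + C(4) + C(3) = 1 + 9 + 5 = 15
C(6) = 1 + C(5) + C(4) = 1 + 15 + 9 = 25
C(7) = 1 + C(6) + C(5) = 1 + 25 + 15 = 41
calls = C(7) = 41

Final answer: 41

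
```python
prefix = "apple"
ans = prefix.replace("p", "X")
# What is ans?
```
Trace:
  prefix='apple'
  prefix='apple', ans='aXXle'

Final answer: 'aXXle'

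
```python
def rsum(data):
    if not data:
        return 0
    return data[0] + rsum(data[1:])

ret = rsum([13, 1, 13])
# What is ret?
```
Call trace:
rsum(data=[13, 1, 13])
  rsum(data=[1, 13])
    rsum(data=[13])
      rsum(data=[])
      -> return 0
    -> return 13
  -> return 14
-> return 27

Final answer: 27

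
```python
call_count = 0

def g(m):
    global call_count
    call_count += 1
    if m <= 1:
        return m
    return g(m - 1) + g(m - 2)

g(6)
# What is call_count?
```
Call trace (a repeated sub-call is expanded the first time; later identical calls just restate its return value):
g(m=6)
  g(m=5)
    g(m=4)
      g(m=3)
        g(m=2)
          g(m=1)
          -> return 1
          g(m=0)
          -> return 0
        -> return 1
        g(m=1)
        -> return 1
      -> return 2
      g(m=2) -> return 1  (same call as traced above)
    -> return 3
    g(m=3) -> return 2  (same call as traced above)
  -> return 5
  g(m=4) -> return 3  (same call as traced above)
-> return 8

call_count is incremented once per call, so count the calls in each subtree. Let C(m) = number of calls made by g(m).
C(0) = C(1) = 1 (base case, no recursion); C(m) = 1 + C(m - 1) + C(m - 2) otherwise.
C(2) = 1 + C(1) + C(0) = 1 + 1 + 1 = 3
C(3) = 1 + C(2) + C(1) = 1 + 3 + 1 = 5
C(4) = 1 + C(3) + C(2) = 1 + 5 + 3 = 9
C(5) = 1 + C(4) + C(3) = 1 + 9 + 5 = 15
C(6) = 1 + C(5) + C(4) = 1 + 15 + 9 = 25
call_count = C(6) = 25

Final answer: 25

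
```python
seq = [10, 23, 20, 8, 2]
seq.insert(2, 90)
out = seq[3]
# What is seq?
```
Trace:
  seq=[10, 23, 20, 8, 2]
  seq=[10, 23, 90, 20, 8, 2]
  seq=[10, 23, 90, 20, 8, 2], out=20

Final answer: [10, 23, 90, 20, 8, 2]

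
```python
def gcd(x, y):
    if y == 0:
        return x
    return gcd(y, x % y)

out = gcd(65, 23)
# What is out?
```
Call trace:
gcd(x=65, y=23)
  gcd(x=23, y=19)
    gcd(x=19, y=4)
      gcd(x=4, y=3)
        gcd(x=3, y=1)
          gcd(x=1, y=0)
          -> return 1
        -> return 1
      -> return 1
    -> return 1
  -> return 1
-> return 1

Final answer: 1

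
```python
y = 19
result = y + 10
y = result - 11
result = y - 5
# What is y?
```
Trace:
  y=19
  y=19, result=29
  y=18, result=29
  y=18, result=13

Final answer: 18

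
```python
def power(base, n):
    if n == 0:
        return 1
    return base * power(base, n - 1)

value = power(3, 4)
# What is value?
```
Call trace:
power(base=3, n=4)
  power(base=3, n=3)
    power(base=3, n=2)
      power(base=3, n=1)
        power(base=3, n=0)
        -> return 1
      -> return 3
    -> return 9
  -> return 27
-> return 81

Final answer: 81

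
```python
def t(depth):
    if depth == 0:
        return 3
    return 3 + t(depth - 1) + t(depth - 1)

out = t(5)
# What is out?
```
Call trace (a repeated sub-call is expanded the first time; later identical calls just restate its return value):
t(depth=5)
  t(depth=4)
    t(depth=3)
      t(depth=2)
        t(depth=1)
          t(depth=0)
          -> return 3
          t(depth=0)
          -> return 3
        -> return 9
        t(depth=1) -> return 9  (same call as traced above)
      -> return 21
      t(depth=2) -> return 21  (same call as traced above)
    -> return 45
    t(depth=3) -> return 45  (same call as traced above)
  -> return 93
  t(depth=4) -> return 93  (same call as traced above)
-> return 189

Final answer: 189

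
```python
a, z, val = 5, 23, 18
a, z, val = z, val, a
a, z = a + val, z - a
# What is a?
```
Trace:
  a=5, z=23, val=18
  a=23, z=18, val=5
  a=28, z=-5, val=5

Final answer: 28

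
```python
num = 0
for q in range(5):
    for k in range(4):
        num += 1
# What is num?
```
Trace:
  num=0
  num=1, q=0, k=0
  num=2, q=0, k=1
  num=3, q=0, k=2
  num=4, q=0, k=3
  num=5, q=1, k=0
  num=6, q=1, k=1
  num=7, q=1, k=2
  num=8, q=1, k=3
  num=9, q=2, k=0
  num=10, q=2, k=1
  num=11, q=2, k=2
  num=12, q=2, k=3
  num=13, q=3, k=0
  num=14, q=3, k=1
  num=15, q=3, k=2
  num=16, q=3, k=3
  num=17, q=4, k=0
  num=18, q=4, k=1
  num=19, q=4, k=2
  num=20, q=4, k=3

Final answer: 20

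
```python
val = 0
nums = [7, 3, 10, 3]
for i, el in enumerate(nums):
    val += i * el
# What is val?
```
Trace:
  val=0
  val=0, i=0, el=7
  val=3, i=1, el=3
  val=23, i=2, el=10
  val=32, i=3, el=3

Final answer: 32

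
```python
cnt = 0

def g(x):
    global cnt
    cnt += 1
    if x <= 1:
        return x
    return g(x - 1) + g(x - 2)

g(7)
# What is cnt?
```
Call trace (a repeated sub-call is expanded the first time; later identical calls just restate its return value):
g(x=7)
  g(x=6)
    g(x=5)
      g(x=4)
        g(x=3)
          g(x=2)
            g(x=1)
            -> return 1
            g(x=0)
            -> return 0
          -> return 1
          g(x=1)
          -> return 1
        -> return 2
        g(x=2) -> return 1  (same call as traced above)
      -> return 3
      g(x=3) -> return 2  (same call as traced above)
    -> return 5
    g(x=4) -> return 3  (same call as traced above)
  -> return 8
  g(x=5) -> return 5  (same call as traced above)
-> return 13

cnt is incremented once per call, so count the calls in each subtree. Let C(x) = number of calls made by g(x).
C(0) = C(1) = 1 (base case, no recursion); C(x) = 1 + C(x - 1) + C(x - 2) otherwise.
C(2) = 1 + C(1) + C(0) = 1 + 1 + 1 = 3
C(3) = 1 + C(2) + C(1) = 1 + 3 + 1 = 5
C(4) = 1 + C(3) + C(2) = 1 + 5 + 3 = 9
C(5) = 1 + C(4) + C(3) = 1 + 9 + 5 = 15
C(6) = 1 + C(5) + C(4) = 1 + 15 + 9 = 25
C(7) = 1 + C(6) + C(5) = 1 + 25 + 15 = 41
cnt = C(7) = 41

Final answer: 41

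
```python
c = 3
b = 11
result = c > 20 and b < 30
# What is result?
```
Trace:
  c=3
  c=3, b=11
  c=3, b=11, result=False

Final answer: False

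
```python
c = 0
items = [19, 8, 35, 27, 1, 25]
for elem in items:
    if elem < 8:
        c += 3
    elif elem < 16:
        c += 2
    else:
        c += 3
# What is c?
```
Trace:
  c=0
  c=3, elem=19
  c=5, elem=8
  c=8, elem=35
  c=11, elem=27
  c=14, elem=1
  c=17, elem=25

Final answer: 17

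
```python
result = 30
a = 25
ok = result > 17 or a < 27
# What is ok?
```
Trace:
  result=30
  result=30, a=25
  result=30, a=25, ok=True

Final answer: True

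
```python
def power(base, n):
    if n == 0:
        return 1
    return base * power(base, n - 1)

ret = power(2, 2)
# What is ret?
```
Call trace:
power(base=2, n=2)
  power(base=2, n=1)
    power(base=2, n=0)
    -> return 1
  -> return 2
-> return 4

Final answer: 4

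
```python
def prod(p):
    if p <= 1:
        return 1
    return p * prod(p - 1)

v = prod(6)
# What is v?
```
Call trace:
prod(p=6)
  prod(p=5)
    prod(p=4)
      prod(p=3)
        prod(p=2)
          prod(p=1)
          -> return 1
        -> return 2
      -> return 6
    -> return 24
  -> return 120
-> return 720

Final answer: 720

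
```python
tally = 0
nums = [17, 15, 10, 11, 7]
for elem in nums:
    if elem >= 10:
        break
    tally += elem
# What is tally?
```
Trace:
  tally=0
  tally=0, elem=17

Final answer: 0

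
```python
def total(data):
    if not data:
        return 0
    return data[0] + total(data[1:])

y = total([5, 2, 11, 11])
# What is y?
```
Call trace:
total(data=[5, 2, 11, 11])
  total(data=[2, 11, 11])
    total(data=[11, 11])
      total(data=[11])
        total(data=[])
        -> return 0
      -> return 11
    -> return 22
  -> return 24
-> return 29

Final answer: 29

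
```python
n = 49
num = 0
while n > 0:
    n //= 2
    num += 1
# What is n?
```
Trace:
  n=49
  n=49, num=0
  n=24, num=1
  n=12, num=2
  n=6, num=3
  n=3, num=4
  n=1, num=5
  n=0, num=6

Final answer: 0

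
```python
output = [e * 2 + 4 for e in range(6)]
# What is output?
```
Trace:
  e=0
  e=1
  e=2
  e=3
  e=4
  e=5
  output=[4, 6, 8, 10, 12, 14]

Final answer: [4, 6, 8, 10, 12, 14]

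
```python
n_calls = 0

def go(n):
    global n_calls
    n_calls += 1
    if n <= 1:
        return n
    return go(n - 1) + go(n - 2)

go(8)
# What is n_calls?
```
Call trace (a repeated sub-call is expanded the first time; later identical calls just restate its return value):
go(n=8)
  go(n=7)
    go(n=6)
      go(n=5)
        go(n=4)
          go(n=3)
            go(n=2)
              go(n=1)
              -> return 1
              go(n=0)
              -> return 0
            -> return 1
            go(n=1)
            -> return 1
          -> return 2
          go(n=2) -> return 1  (same call as traced above)
        -> return 3
        go(n=3) -> return 2  (same call as traced above)
      -> return 5
      go(n=4) -> return 3  (same call as traced above)
    -> return 8
    go(n=5) -> return 5  (same call as traced above)
  -> return 13
  go(n=6) -> return 8  (same call as traced above)
-> return 21

n_calls is incremented once per call, so count the calls in each subtree. Let C(n) = number of calls made by go(n).
C(0) = C(1) = 1 (base case, no recursion); C(n) = 1 + C(n - 1) + C(n - 2) otherwise.
C(2) = 1 + C(1) + C(0) = 1 + 1 + 1 = 3
C(3) = 1 + C(2) + C(1) = 1 + 3 + 1 = 5
C(4) = 1 + C(3) + C(2) = 1 + 5 + 3 = 9
C(5) = 1 + C(4) + C(3) = 1 + 9 + 5 = 15
C(6) = 1 + C(5) + C(4) = 1 + 15 + 9 = 25
C(7) = 1 + C(6) + C(5) = 1 + 25 + 15 = 41
C(8) = 1 + C(7) + C(6) = 1 + 41 + 25 = 67
n_calls = C(8) = 67

Final answer: 67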